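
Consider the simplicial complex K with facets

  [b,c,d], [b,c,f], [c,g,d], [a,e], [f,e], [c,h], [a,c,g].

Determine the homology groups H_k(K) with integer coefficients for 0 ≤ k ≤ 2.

Fix the vertex order a < b < c < d < e < f < g < h and write every simplex with vertices in increasing order. Then dim K = 2 and the simplices of K are:

  0-simplices (8): a, b, c, d, e, f, g, h
  1-simplices (12): ac, ae, ag, bc, bd, bf, cd, cf, cg, ch, dg, ef
  2-simplices (4): acg, bcd, bcf, cdg

so the chain groups are C_0 ≅ Z^8, C_1 ≅ Z^12, C_2 ≅ Z^4.

∂_1: C_1 → C_0 maps an edge to its endpoints' difference, ∂[p,q] = q − p.
The 8×12 boundary matrix has rank 7 and Smith normal form diag(1,1,1,1,1,1,1).

The boundary map ∂_2: C_2 → C_1 acts by ∂[p,q,r] = [q,r] − [p,r] + [p,q]. For instance
  ∂bcf = cf − bf + bc,
  ∂bcd = cd − bd + bc.
As a 12×4 matrix over Z this has rank 4, with invariant factors (1,1,1,1).

Now H_k = ker ∂_k / im ∂_{k+1}, so:

  H_0: rank C_0 − rank ∂_1 = 8 − 7 = 1, and the invariant factors of ∂_1 are all 1, so H_0 ≅ Z.
  H_1: rank ker ∂_1 − rank ∂_2 = (12 − 7) − 4 = 1, and the invariant factors of ∂_2 are all 1, so H_1 ≅ Z.
  H_2: rank ker ∂_2 − rank ∂_3 = (4 − 4) − 0 = 0, and there is no ∂_3, so H_2 ≅ 0.

H_0 = Z,  H_1 = Z,  H_2 = 0.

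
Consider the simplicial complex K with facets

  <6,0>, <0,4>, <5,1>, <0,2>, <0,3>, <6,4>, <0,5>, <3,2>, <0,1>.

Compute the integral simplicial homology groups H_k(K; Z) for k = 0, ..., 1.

H_0 = Z,  H_1 = Z^3.

Take the total order 0 < 1 < 2 < 3 < 4 < 5 < 6 on the vertex set. Then K (dimension 1) consists of the simplices:

  0-simplices (7): [0], [1], [2], [3], [4], [5], [6]
  1-simplices (9): [0,1], [0,2], [0,3], [0,4], [0,5], [0,6], [1,5], [2,3], [4,6]

Hence C_0 ≅ Z^7, C_1 ≅ Z^9.

Boundary ∂_1: C_1 → C_0 maps an edge to its endpoints' difference, ∂[p,q] = q − p.
The resulting 7×9 matrix has rank 6, and its Smith normal form has invariant factors (1,1,1,1,1,1).

From H_k ≅ ker(∂_k) / im(∂_{k+1}) we obtain:

  H_0: rank C_0 − rank ∂_1 = 7 − 6 = 1, and the invariant factors of ∂_1 are all 1, so H_0 ≅ Z.
  H_1: rank ker ∂_1 − rank ∂_2 = (9 − 6) − 0 = 3, and there is no ∂_2, so H_1 ≅ Z^3.

(K is a triangulation of a wedge of 3 circles.)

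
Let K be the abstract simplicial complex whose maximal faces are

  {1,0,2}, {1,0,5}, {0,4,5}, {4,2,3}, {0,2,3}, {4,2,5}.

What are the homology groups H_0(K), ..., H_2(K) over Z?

Order the vertices as 0 < 1 < 2 < 3 < 4 < 5. Listing each simplex with vertices in this order, K has dimension 2 with simplices:

  0-simplices (6): [0], [1], [2], [3], [4], [5]
  1-simplices (12): [0,1], [0,2], [0,3], [0,4], [0,5], [1,2], [1,5], [2,3], [2,4], [2,5], [3,4], [4,5]
  2-simplices (6): [0,1,2], [0,1,5], [0,2,3], [0,4,5], [2,3,4], [2,4,5]

giving chain groups C_0 ≅ Z^6, C_1 ≅ Z^12, C_2 ≅ Z^6.

The boundary map ∂_1: C_1 → C_0 maps an edge to its endpoints' difference, ∂[p,q] = q − p.
The 6×12 boundary matrix has rank 5 and Smith normal form diag(1,1,1,1,1).

∂_2: C_2 → C_1 maps a triangle to the signed sum of its edges. For instance
  ∂[0,1,2] = [1,2] − [0,2] + [0,1],
  ∂[0,1,5] = [1,5] − [0,5] + [0,1].
This gives a 12×6 integer matrix of rank 6; reducing to Smith normal form yields diagonal entries (1,1,1,1,1,1).

Computing H_k = (kernel of ∂_k) / (image of ∂_{k+1}):

  H_0: rank C_0 − rank ∂_1 = 6 − 5 = 1, and the invariant factors of ∂_1 are all 1, so H_0 = Z.
  H_1: rank ker ∂_1 − rank ∂_2 = (12 − 5) − 6 = 1, and the invariant factors of ∂_2 are all 1, so H_1 = Z.
  H_2: rank ker ∂_2 − rank ∂_3 = (6 − 6) − 0 = 0, and there is no ∂_3, so H_2 = 0.

As a check, the Euler characteristic is 6 − 12 + 6 = 0, which agrees with 1 − 1 + 0 = 0.

H_0 ≅ Z,  H_1 ≅ Z,  H_2 = 0.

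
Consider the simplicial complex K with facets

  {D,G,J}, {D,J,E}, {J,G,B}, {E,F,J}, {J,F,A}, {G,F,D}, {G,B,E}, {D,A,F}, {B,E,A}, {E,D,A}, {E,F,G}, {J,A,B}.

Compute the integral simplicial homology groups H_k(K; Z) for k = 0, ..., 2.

H_0 = Z,  H_1 = Z/2,  H_2 = 0.

Take the total order A < B < D < E < F < G < J on the vertex set. Then K (dimension 2) consists of the simplices:

  0-simplices (7): A, B, D, E, F, G, J
  1-simplices (18): AB, AD, AE, AF, AJ, BE, BG, BJ, DE, DF, DG, DJ, EF, EG, EJ, FG, FJ, GJ
  2-simplices (12): ABE, ABJ, ADE, ADF, AFJ, BEG, BGJ, DEJ, DFG, DGJ, EFG, EFJ

giving chain groups C_0 ≅ Z^7, C_1 ≅ Z^18, C_2 ≅ Z^12.

Boundary ∂_1: C_1 → C_0 maps an edge to its endpoints' difference, ∂[p,q] = q − p. For instance
  ∂EF = F − E.
The resulting 7×18 matrix has rank 6, and its Smith normal form has invariant factors (1,1,1,1,1,1).

Boundary ∂_2: C_2 → C_1 sends each 2-simplex [p,q,r] to [q,r] − [p,r] + [p,q]. For instance
  ∂DEJ = EJ − DJ + DE,
  ∂ADF = DF − AF + AD.
This gives a 18×12 integer matrix of rank 12; reducing to Smith normal form yields diagonal entries (1,1,1,1,1,1,1,1,1,1,1,2).

From H_k ≅ ker(∂_k) / im(∂_{k+1}) we obtain:

  H_0: rank C_0 − rank ∂_1 = 7 − 6 = 1, and the invariant factors of ∂_1 are all 1, so H_0 = Z.
  H_1: rank ker ∂_1 − rank ∂_2 = (18 − 6) − 12 = 0, and ∂_2 has invariant factor 2 > 1, so H_1 = Z/2.
  H_2: rank ker ∂_2 − rank ∂_3 = (12 − 12) − 0 = 0, and there is no ∂_3, so H_2 = 0.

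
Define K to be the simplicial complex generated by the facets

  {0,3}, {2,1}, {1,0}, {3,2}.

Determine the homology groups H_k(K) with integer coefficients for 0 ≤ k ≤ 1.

H_0 = Z,  H_1 = Z.

K has 4 vertices, 4 edges.
rank ∂_0 = 0, rank ∂_1 = 3 ⇒ b_0 = 4 − 0 − 3 = 1; all invariant factors of ∂_1 are 1 so no torsion. So H_0 = Z.
rank ∂_1 = 3, rank ∂_2 = 0 ⇒ b_1 = 4 − 3 − 0 = 1. So H_1 = Z.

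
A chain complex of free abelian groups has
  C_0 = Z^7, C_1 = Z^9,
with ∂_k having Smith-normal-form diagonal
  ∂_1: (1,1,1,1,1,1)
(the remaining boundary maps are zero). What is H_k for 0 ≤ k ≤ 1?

H_0: b_0 = 7 − 0 − 6 = 1; torsion from ∂_1 factors > 1: none. So H_0 = Z.
H_1: b_1 = 9 − 6 − 0 = 3; torsion from ∂_2 factors > 1: none. So H_1 = Z^3.

H_0 = Z,  H_1 = Z^3.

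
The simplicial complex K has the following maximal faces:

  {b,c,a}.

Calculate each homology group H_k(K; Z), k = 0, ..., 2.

H_0 ≅ Z,  H_1 = 0,  H_2 = 0.

K has 3 vertices, 3 edges, 1 triangle.
rank ∂_0 = 0, rank ∂_1 = 2 ⇒ b_0 = 3 − 0 − 2 = 1; all invariant factors of ∂_1 are 1 so no torsion. So H_0 ≅ Z.
rank ∂_1 = 2, rank ∂_2 = 1 ⇒ b_1 = 3 − 2 − 1 = 0; all invariant factors of ∂_2 are 1 so no torsion. So H_1 ≅ 0.
rank ∂_2 = 1, rank ∂_3 = 0 ⇒ b_2 = 1 − 1 − 0 = 0. So H_2 ≅ 0.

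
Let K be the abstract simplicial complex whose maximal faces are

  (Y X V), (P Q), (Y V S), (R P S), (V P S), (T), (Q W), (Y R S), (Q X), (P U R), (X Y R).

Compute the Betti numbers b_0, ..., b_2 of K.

b_0 = 2, b_1 = 1, b_2 = 0.

Order the vertices as P < Q < R < S < T < U < V < W < X < Y. Listing each simplex with vertices in this order, K has dimension 2 with simplices:

  0-simplices (10): P, Q, R, S, T, U, V, W, X, Y
  1-simplices (16): PQ, PR, PS, PU, PV, QW, QX, RS, RU, RX, RY, SV, SY, VX, VY, XY
  2-simplices (7): PRS, PRU, PSV, RSY, RXY, SVY, VXY

Hence C_0 ≅ Z^10, C_1 ≅ Z^16, C_2 ≅ Z^7.

Boundary ∂_1: C_1 → C_0 sends each edge [p,q] (with p < q) to q − p.
This gives a 10×16 integer matrix of rank 8; reducing to Smith normal form yields diagonal entries (1,1,1,1,1,1,1,1).

∂_2: C_2 → C_1 sends each 2-simplex [p,q,r] to [q,r] − [p,r] + [p,q]. For instance
  ∂PSV = SV − PV + PS,
  ∂RXY = XY − RY + RX.
This gives a 16×7 integer matrix of rank 7; reducing to Smith normal form yields diagonal entries (1,1,1,1,1,1,1).

From H_k ≅ ker(∂_k) / im(∂_{k+1}) we obtain:

  H_0: rank C_0 − rank ∂_1 = 10 − 8 = 2, and the invariant factors of ∂_1 are all 1, so H_0 ≅ Z^2.
  H_1: rank ker ∂_1 − rank ∂_2 = (16 − 8) − 7 = 1, and the invariant factors of ∂_2 are all 1, so H_1 ≅ Z.
  H_2: rank ker ∂_2 − rank ∂_3 = (7 − 7) − 0 = 0, and there is no ∂_3, so H_2 ≅ 0.

Hence the Betti numbers are b_0 = 2, b_1 = 1, b_2 = 0.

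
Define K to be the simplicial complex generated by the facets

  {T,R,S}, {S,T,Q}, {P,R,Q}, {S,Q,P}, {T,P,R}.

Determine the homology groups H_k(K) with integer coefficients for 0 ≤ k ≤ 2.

K has 5 vertices, 10 edges, 5 triangles.
rank ∂_0 = 0, rank ∂_1 = 4 ⇒ b_0 = 5 − 0 − 4 = 1; all invariant factors of ∂_1 are 1 so no torsion. So H_0 = Z.
rank ∂_1 = 4, rank ∂_2 = 5 ⇒ b_1 = 10 − 4 − 5 = 1; all invariant factors of ∂_2 are 1 so no torsion. So H_1 = Z.
rank ∂_2 = 5, rank ∂_3 = 0 ⇒ b_2 = 5 − 5 − 0 = 0. So H_2 = 0.

H_0 = Z,  H_1 = Z,  H_2 = 0.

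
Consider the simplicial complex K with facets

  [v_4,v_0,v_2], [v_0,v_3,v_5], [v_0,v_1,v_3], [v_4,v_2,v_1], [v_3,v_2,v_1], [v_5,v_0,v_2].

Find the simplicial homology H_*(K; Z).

Fix the vertex order v_0 < v_1 < v_2 < v_3 < v_4 < v_5 and write every simplex with vertices in increasing order. Then dim K = 2 and the simplices of K are:

  0-simplices (6): [v_0], [v_1], [v_2], [v_3], [v_4], [v_5]
  1-simplices (12): [v_0,v_1], [v_0,v_2], [v_0,v_3], [v_0,v_4], [v_0,v_5], [v_1,v_2], [v_1,v_3], [v_1,v_4], [v_2,v_3], [v_2,v_4], [v_2,v_5], [v_3,v_5]
  2-simplices (6): [v_0,v_1,v_3], [v_0,v_2,v_4], [v_0,v_2,v_5], [v_0,v_3,v_5], [v_1,v_2,v_3], [v_1,v_2,v_4]

so the chain groups are C_0 ≅ Z^6, C_1 ≅ Z^12, C_2 ≅ Z^6.

The boundary map ∂_1: C_1 → C_0 maps an edge to its endpoints' difference, ∂[p,q] = q − p. For instance
  ∂[v_3,v_5] = [v_5] − [v_3].
As a 6×12 matrix over Z this has rank 5, with invariant factors (1,1,1,1,1).

∂_2: C_2 → C_1 acts by ∂[p,q,r] = [q,r] − [p,r] + [p,q]. For instance
  ∂[v_0,v_1,v_3] = [v_1,v_3] − [v_0,v_3] + [v_0,v_1],
  ∂[v_0,v_2,v_5] = [v_2,v_5] − [v_0,v_5] + [v_0,v_2].
The 12×6 boundary matrix has rank 6 and Smith normal form diag(1,1,1,1,1,1).

From H_k ≅ ker(∂_k) / im(∂_{k+1}) we obtain:

  H_0: rank C_0 − rank ∂_1 = 6 − 5 = 1, and the invariant factors of ∂_1 are all 1, so H_0 = Z.
  H_1: rank ker ∂_1 − rank ∂_2 = (12 − 5) − 6 = 1, and the invariant factors of ∂_2 are all 1, so H_1 = Z.
  H_2: rank ker ∂_2 − rank ∂_3 = (6 − 6) − 0 = 0, and there is no ∂_3, so H_2 = 0.

H_0 = Z,  H_1 = Z,  H_2 = 0.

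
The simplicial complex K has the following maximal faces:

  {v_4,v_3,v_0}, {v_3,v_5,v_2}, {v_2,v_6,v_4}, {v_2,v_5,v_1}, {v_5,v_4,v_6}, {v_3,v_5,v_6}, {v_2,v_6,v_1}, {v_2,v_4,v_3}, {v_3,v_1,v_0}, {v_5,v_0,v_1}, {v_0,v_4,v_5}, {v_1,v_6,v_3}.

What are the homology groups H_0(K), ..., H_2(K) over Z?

Order the vertices as v_0 < v_1 < v_2 < v_3 < v_4 < v_5 < v_6. Listing each simplex with vertices in this order, K has dimension 2 with simplices:

  0-simplices (7): [v_0], [v_1], [v_2], [v_3], [v_4], [v_5], [v_6]
  1-simplices (18): (18 of them)
  2-simplices (12): (12 of them)

Hence C_0 ≅ Z^7, C_1 ≅ Z^18, C_2 ≅ Z^12.

The boundary map ∂_1: C_1 → C_0 maps an edge to its endpoints' difference, ∂[p,q] = q − p.
The 7×18 boundary matrix has rank 6 and Smith normal form diag(1,1,1,1,1,1).

Boundary ∂_2: C_2 → C_1 acts by ∂[p,q,r] = [q,r] − [p,r] + [p,q]. For instance
  ∂[v_0,v_1,v_5] = [v_1,v_5] − [v_0,v_5] + [v_0,v_1],
  ∂[v_1,v_3,v_6] = [v_3,v_6] − [v_1,v_6] + [v_1,v_3].
This gives a 18×12 integer matrix of rank 12; reducing to Smith normal form yields diagonal entries (1,1,1,1,1,1,1,1,1,1,1,2).

From H_k ≅ ker(∂_k) / im(∂_{k+1}) we obtain:

  H_0: rank C_0 − rank ∂_1 = 7 − 6 = 1, and the invariant factors of ∂_1 are all 1, so H_0 = Z.
  H_1: rank ker ∂_1 − rank ∂_2 = (18 − 6) − 12 = 0, and ∂_2 has invariant factor 2 > 1, so H_1 = Z_2.
  H_2: rank ker ∂_2 − rank ∂_3 = (12 − 12) − 0 = 0, and there is no ∂_3, so H_2 = 0.

(K is a triangulation of the real projective plane RP^2.)

H_0 = Z,  H_1 = Z_2,  H_2 = 0.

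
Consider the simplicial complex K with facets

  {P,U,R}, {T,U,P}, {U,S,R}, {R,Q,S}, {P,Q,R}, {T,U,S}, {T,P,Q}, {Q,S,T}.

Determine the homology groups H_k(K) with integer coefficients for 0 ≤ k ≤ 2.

H_0 ≅ Z,  H_1 = 0,  H_2 ≅ Z.

Fix the vertex order P < Q < R < S < T < U and write every simplex with vertices in increasing order. Then dim K = 2 and the simplices of K are:

  0-simplices (6): P, Q, R, S, T, U
  1-simplices (12): PQ, PR, PT, PU, QR, QS, QT, RS, RU, ST, SU, TU
  2-simplices (8): PQR, PQT, PRU, PTU, QRS, QST, RSU, STU

giving chain groups C_0 ≅ Z^6, C_1 ≅ Z^12, C_2 ≅ Z^8.

Boundary ∂_1: C_1 → C_0 maps an edge to its endpoints' difference, ∂[p,q] = q − p.
This gives a 6×12 integer matrix of rank 5; reducing to Smith normal form yields diagonal entries (1,1,1,1,1).

∂_2: C_2 → C_1 acts by ∂[p,q,r] = [q,r] − [p,r] + [p,q]. For instance
  ∂QRS = RS − QS + QR,
  ∂QST = ST − QT + QS.
The resulting 12×8 matrix has rank 7, and its Smith normal form has invariant factors (1,1,1,1,1,1,1).

Now H_k = ker ∂_k / im ∂_{k+1}, so:

  H_0: rank C_0 − rank ∂_1 = 6 − 5 = 1, and the invariant factors of ∂_1 are all 1, so H_0 = Z.
  H_1: rank ker ∂_1 − rank ∂_2 = (12 − 5) − 7 = 0, and the invariant factors of ∂_2 are all 1, so H_1 = 0.
  H_2: rank ker ∂_2 − rank ∂_3 = (8 − 7) − 0 = 1, and there is no ∂_3, so H_2 = Z.

As a check, the Euler characteristic is 6 − 12 + 8 = 2, which agrees with 1 − 0 + 1 = 2.
(K is a triangulation of the 2-sphere S^2.)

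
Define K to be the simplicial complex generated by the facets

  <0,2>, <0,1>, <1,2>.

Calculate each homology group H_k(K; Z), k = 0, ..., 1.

Fix the vertex order 0 < 1 < 2 and write every simplex with vertices in increasing order. Then dim K = 1 and the simplices of K are:

  0-simplices (3): [0], [1], [2]
  1-simplices (3): [0,1], [0,2], [1,2]

giving chain groups C_0 ≅ Z^3, C_1 ≅ Z^3.

∂_1: C_1 → C_0 maps an edge to its endpoints' difference, ∂[p,q] = q − p.
The resulting 3×3 matrix has rank 2, and its Smith normal form has invariant factors (1,1).

From H_k ≅ ker(∂_k) / im(∂_{k+1}) we obtain:

  H_0: rank C_0 − rank ∂_1 = 3 − 2 = 1, and the invariant factors of ∂_1 are all 1, so H_0 = Z.
  H_1: rank ker ∂_1 − rank ∂_2 = (3 − 2) − 0 = 1, and there is no ∂_2, so H_1 = Z.

H_0 ≅ Z,  H_1 ≅ Z.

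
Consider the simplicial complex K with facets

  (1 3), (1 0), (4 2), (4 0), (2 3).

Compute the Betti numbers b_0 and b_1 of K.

b_0 = 1, b_1 = 1.

Order the vertices as 0 < 1 < 2 < 3 < 4. Listing each simplex with vertices in this order, K has dimension 1 with simplices:

  0-simplices (5): [0], [1], [2], [3], [4]
  1-simplices (5): [0,1], [0,4], [1,3], [2,3], [2,4]

so the chain groups are C_0 ≅ Z^5, C_1 ≅ Z^5.

The boundary map ∂_1: C_1 → C_0 sends each edge [p,q] (with p < q) to q − p.
The 5×5 boundary matrix has rank 4 and Smith normal form diag(1,1,1,1).

Computing H_k = (kernel of ∂_k) / (image of ∂_{k+1}):

  H_0: rank C_0 − rank ∂_1 = 5 − 4 = 1, and the invariant factors of ∂_1 are all 1, so H_0 ≅ Z.
  H_1: rank ker ∂_1 − rank ∂_2 = (5 − 4) − 0 = 1, and there is no ∂_2, so H_1 ≅ Z.

Hence the Betti numbers are b_0 = 1, b_1 = 1.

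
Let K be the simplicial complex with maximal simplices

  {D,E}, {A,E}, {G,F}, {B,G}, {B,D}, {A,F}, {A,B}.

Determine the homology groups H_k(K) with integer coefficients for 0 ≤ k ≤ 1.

H_0 = Z,  H_1 = Z^2.

Order the vertices as A < B < D < E < F < G. Listing each simplex with vertices in this order, K has dimension 1 with simplices:

  0-simplices (6): A, B, D, E, F, G
  1-simplices (7): AB, AE, AF, BD, BG, DE, FG

Hence C_0 ≅ Z^6, C_1 ≅ Z^7.

Boundary ∂_1: C_1 → C_0 sends each edge [p,q] (with p < q) to q − p. For instance
  ∂BG = G − B.
This gives a 6×7 integer matrix of rank 5; reducing to Smith normal form yields diagonal entries (1,1,1,1,1).

Reading off H_k = ker ∂_k / im ∂_{k+1}:

  H_0: rank C_0 − rank ∂_1 = 6 − 5 = 1, and the invariant factors of ∂_1 are all 1, so H_0 = Z.
  H_1: rank ker ∂_1 − rank ∂_2 = (7 − 5) − 0 = 2, and there is no ∂_2, so H_1 = Z^2.

As a check, the Euler characteristic is 6 − 7 = -1, which agrees with 1 − 2 = -1.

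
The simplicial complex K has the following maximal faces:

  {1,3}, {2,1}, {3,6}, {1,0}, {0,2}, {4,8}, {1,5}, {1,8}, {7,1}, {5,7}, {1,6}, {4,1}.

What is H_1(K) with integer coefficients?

H_1 = Z^4.

K has 9 vertices, 12 edges.
rank ∂_1 = 8, rank ∂_2 = 0 ⇒ b_1 = 12 − 8 − 0 = 4. So H_1 = Z^4.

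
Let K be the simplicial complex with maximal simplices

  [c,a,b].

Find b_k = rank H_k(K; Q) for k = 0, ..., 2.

b_0 = 1, b_1 = 0, b_2 = 0.

K has 3 vertices, 3 edges, 1 triangle.
rank ∂_0 = 0, rank ∂_1 = 2 ⇒ b_0 = 3 − 0 − 2 = 1; all invariant factors of ∂_1 are 1 so no torsion. So H_0 = Z.
rank ∂_1 = 2, rank ∂_2 = 1 ⇒ b_1 = 3 − 2 − 1 = 0; all invariant factors of ∂_2 are 1 so no torsion. So H_1 = 0.
rank ∂_2 = 1, rank ∂_3 = 0 ⇒ b_2 = 1 − 1 − 0 = 0. So H_2 = 0.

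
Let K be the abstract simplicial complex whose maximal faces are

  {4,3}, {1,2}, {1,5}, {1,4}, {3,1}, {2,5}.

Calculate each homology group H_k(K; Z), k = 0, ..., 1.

H_0 = Z,  H_1 = Z^2.

Take the total order 1 < 2 < 3 < 4 < 5 on the vertex set. Then K (dimension 1) consists of the simplices:

  0-simplices (5): [1], [2], [3], [4], [5]
  1-simplices (6): [1,2], [1,3], [1,4], [1,5], [2,5], [3,4]

so the chain groups are C_0 ≅ Z^5, C_1 ≅ Z^6.

∂_1: C_1 → C_0 is given by ∂[p,q] = [q] − [p]. For instance
  ∂[1,5] = [5] − [1].
The resulting 5×6 matrix has rank 4, and its Smith normal form has invariant factors (1,1,1,1).

Computing H_k = (kernel of ∂_k) / (image of ∂_{k+1}):

  H_0: rank C_0 − rank ∂_1 = 5 − 4 = 1, and the invariant factors of ∂_1 are all 1, so H_0 ≅ Z.
  H_1: rank ker ∂_1 − rank ∂_2 = (6 − 4) − 0 = 2, and there is no ∂_2, so H_1 ≅ Z^2.

(K is a triangulation of a wedge of 2 circles.)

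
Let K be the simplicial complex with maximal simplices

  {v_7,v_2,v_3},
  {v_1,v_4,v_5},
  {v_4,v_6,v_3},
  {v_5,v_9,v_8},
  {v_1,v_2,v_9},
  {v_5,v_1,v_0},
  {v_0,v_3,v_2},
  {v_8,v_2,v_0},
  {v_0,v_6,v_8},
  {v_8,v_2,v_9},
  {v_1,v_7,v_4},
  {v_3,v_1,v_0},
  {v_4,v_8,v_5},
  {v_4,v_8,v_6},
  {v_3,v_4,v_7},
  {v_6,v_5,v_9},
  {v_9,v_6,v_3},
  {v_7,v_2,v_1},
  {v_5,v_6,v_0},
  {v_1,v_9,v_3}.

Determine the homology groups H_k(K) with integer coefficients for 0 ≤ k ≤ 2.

Take the total order v_0 < v_1 < v_2 < v_3 < v_4 < v_5 < v_6 < v_7 < v_8 < v_9 on the vertex set. Then K (dimension 2) consists of the simplices:

  0-simplices (10): [v_0], [v_1], [v_2], [v_3], [v_4], [v_5], [v_6], [v_7], [v_8], [v_9]
  1-simplices (30): (30 of them)
  2-simplices (20): (20 of them)

Hence C_0 ≅ Z^10, C_1 ≅ Z^30, C_2 ≅ Z^20.

Boundary ∂_1: C_1 → C_0 maps an edge to its endpoints' difference, ∂[p,q] = q − p.
This gives a 10×30 integer matrix of rank 9; reducing to Smith normal form yields diagonal entries (1,1,1,1,1,1,1,1,1).

Boundary ∂_2: C_2 → C_1 acts by ∂[p,q,r] = [q,r] − [p,r] + [p,q]. For instance
  ∂[v_4,v_5,v_8] = [v_5,v_8] − [v_4,v_8] + [v_4,v_5],
  ∂[v_0,v_5,v_6] = [v_5,v_6] − [v_0,v_6] + [v_0,v_5].
As a 30×20 matrix over Z this has rank 20, with invariant factors (1,1,1,1,1,1,1,1,1,1,1,1,1,1,1,1,1,1,1,2).

Now H_k = ker ∂_k / im ∂_{k+1}, so:

  H_0: rank C_0 − rank ∂_1 = 10 − 9 = 1, and the invariant factors of ∂_1 are all 1, so H_0 ≅ Z.
  H_1: rank ker ∂_1 − rank ∂_2 = (30 − 9) − 20 = 1, and ∂_2 has invariant factor 2 > 1, so H_1 ≅ Z ⊕ Z/2.
  H_2: rank ker ∂_2 − rank ∂_3 = (20 − 20) − 0 = 0, and there is no ∂_3, so H_2 ≅ 0.

As a check, the Euler characteristic is 10 − 30 + 20 = 0, which agrees with 1 − 1 + 0 = 0.

H_0 = Z,  H_1 = Z ⊕ Z/2,  H_2 = 0.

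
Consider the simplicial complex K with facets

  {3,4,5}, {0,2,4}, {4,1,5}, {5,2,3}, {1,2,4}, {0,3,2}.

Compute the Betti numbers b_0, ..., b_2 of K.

Fix the vertex order 0 < 1 < 2 < 3 < 4 < 5 and write every simplex with vertices in increasing order. Then dim K = 2 and the simplices of K are:

  0-simplices (6): [0], [1], [2], [3], [4], [5]
  1-simplices (12): [0,2], [0,3], [0,4], [1,2], [1,4], [1,5], [2,3], [2,4], [2,5], [3,4], [3,5], [4,5]
  2-simplices (6): [0,2,3], [0,2,4], [1,2,4], [1,4,5], [2,3,5], [3,4,5]

giving chain groups C_0 ≅ Z^6, C_1 ≅ Z^12, C_2 ≅ Z^6.

The boundary map ∂_1: C_1 → C_0 is given by ∂[p,q] = [q] − [p]. For instance
  ∂[3,5] = [5] − [3].
The resulting 6×12 matrix has rank 5, and its Smith normal form has invariant factors (1,1,1,1,1).

∂_2: C_2 → C_1 acts by ∂[p,q,r] = [q,r] − [p,r] + [p,q]. For instance
  ∂[2,3,5] = [3,5] − [2,5] + [2,3],
  ∂[3,4,5] = [4,5] − [3,5] + [3,4].
The resulting 12×6 matrix has rank 6, and its Smith normal form has invariant factors (1,1,1,1,1,1).

Reading off H_k = ker ∂_k / im ∂_{k+1}:

  H_0: rank C_0 − rank ∂_1 = 6 − 5 = 1, and the invariant factors of ∂_1 are all 1, so H_0 = Z.
  H_1: rank ker ∂_1 − rank ∂_2 = (12 − 5) − 6 = 1, and the invariant factors of ∂_2 are all 1, so H_1 = Z.
  H_2: rank ker ∂_2 − rank ∂_3 = (6 − 6) − 0 = 0, and there is no ∂_3, so H_2 = 0.

(K is a triangulation of the cylinder S^1 x I.)

Hence the Betti numbers are b_0 = 1, b_1 = 1, b_2 = 0.

b_0 = 1, b_1 = 1, b_2 = 0.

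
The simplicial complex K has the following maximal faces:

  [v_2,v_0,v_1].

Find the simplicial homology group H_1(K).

H_1 ≅ 0.

Order the vertices as v_0 < v_1 < v_2. Listing each simplex with vertices in this order, K has dimension 2 with simplices:

  0-simplices (3): [v_0], [v_1], [v_2]
  1-simplices (3): [v_0,v_1], [v_0,v_2], [v_1,v_2]
  2-simplices (1): [v_0,v_1,v_2]

giving chain groups C_0 ≅ Z^3, C_1 ≅ Z^3, C_2 ≅ Z^1.

The boundary map ∂_1: C_1 → C_0 sends each edge [p,q] (with p < q) to q − p. For instance
  ∂[v_0,v_2] = [v_2] − [v_0].
This gives a 3×3 integer matrix of rank 2; reducing to Smith normal form yields diagonal entries (1,1).

The boundary map ∂_2: C_2 → C_1 acts by ∂[p,q,r] = [q,r] − [p,r] + [p,q]. For instance
  ∂[v_0,v_1,v_2] = [v_1,v_2] − [v_0,v_2] + [v_0,v_1].
The resulting 3×1 matrix has rank 1, and its Smith normal form has invariant factors (1).

Now H_k = ker ∂_k / im ∂_{k+1}, so:

  H_1: rank ker ∂_1 − rank ∂_2 = (3 − 2) − 1 = 0, and the invariant factors of ∂_2 are all 1, so H_1 = 0.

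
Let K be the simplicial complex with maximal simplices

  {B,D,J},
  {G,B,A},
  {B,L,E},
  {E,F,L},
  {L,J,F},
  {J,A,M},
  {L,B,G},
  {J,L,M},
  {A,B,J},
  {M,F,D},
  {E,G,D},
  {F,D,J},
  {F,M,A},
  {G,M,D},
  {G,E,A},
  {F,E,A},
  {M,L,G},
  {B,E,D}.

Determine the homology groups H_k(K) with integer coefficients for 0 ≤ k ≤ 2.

H_0 ≅ Z,  H_1 ≅ Z × Z/2,  H_2 = 0.

Take the total order A < B < D < E < F < G < J < L < M on the vertex set. Then K (dimension 2) consists of the simplices:

  0-simplices (9): A, B, D, E, F, G, J, L, M
  1-simplices (27): AB, AE, AF, AG, AJ, AM, BD, BE, BG, BJ, BL, DE, DF, DG, DJ, DM, EF, EG, EL, FJ, FL, FM, GL, GM, JL, JM, LM
  2-simplices (18): ABG, ABJ, AEF, AEG, AFM, AJM, BDE, BDJ, BEL, BGL, DEG, DFJ, DFM, DGM, EFL, FJL, GLM, JLM

Hence C_0 ≅ Z^9, C_1 ≅ Z^27, C_2 ≅ Z^18.

The boundary map ∂_1: C_1 → C_0 maps an edge to its endpoints' difference, ∂[p,q] = q − p.
The resulting 9×27 matrix has rank 8, and its Smith normal form has invariant factors (1,1,1,1,1,1,1,1).

∂_2: C_2 → C_1 sends each 2-simplex [p,q,r] to [q,r] − [p,r] + [p,q]. For instance
  ∂AJM = JM − AM + AJ,
  ∂AFM = FM − AM + AF.
The resulting 27×18 matrix has rank 18, and its Smith normal form has invariant factors (1,1,1,1,1,1,1,1,1,1,1,1,1,1,1,1,1,2).

From H_k ≅ ker(∂_k) / im(∂_{k+1}) we obtain:

  H_0: rank C_0 − rank ∂_1 = 9 − 8 = 1, and the invariant factors of ∂_1 are all 1, so H_0 = Z.
  H_1: rank ker ∂_1 − rank ∂_2 = (27 − 8) − 18 = 1, and ∂_2 has invariant factor 2 > 1, so H_1 = Z × Z/2.
  H_2: rank ker ∂_2 − rank ∂_3 = (18 − 18) − 0 = 0, and there is no ∂_3, so H_2 = 0.

As a check, the Euler characteristic is 9 − 27 + 18 = 0, which agrees with 1 − 1 + 0 = 0.
(K is a triangulation of the Klein bottle.)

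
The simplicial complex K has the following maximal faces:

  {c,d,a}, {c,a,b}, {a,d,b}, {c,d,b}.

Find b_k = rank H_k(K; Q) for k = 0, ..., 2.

Fix the vertex order a < b < c < d and write every simplex with vertices in increasing order. Then dim K = 2 and the simplices of K are:

  0-simplices (4): a, b, c, d
  1-simplices (6): ab, ac, ad, bc, bd, cd
  2-simplices (4): abc, abd, acd, bcd

so the chain groups are C_0 ≅ Z^4, C_1 ≅ Z^6, C_2 ≅ Z^4.

Boundary ∂_1: C_1 → C_0 sends each edge [p,q] (with p < q) to q − p. For instance
  ∂cd = d − c.
As a 4×6 matrix over Z this has rank 3, with invariant factors (1,1,1).

∂_2: C_2 → C_1 acts by ∂[p,q,r] = [q,r] − [p,r] + [p,q]. For instance
  ∂abd = bd − ad + ab,
  ∂acd = cd − ad + ac.
The resulting 6×4 matrix has rank 3, and its Smith normal form has invariant factors (1,1,1).

Now H_k = ker ∂_k / im ∂_{k+1}, so:

  H_0: rank C_0 − rank ∂_1 = 4 − 3 = 1, and the invariant factors of ∂_1 are all 1, so H_0 ≅ Z.
  H_1: rank ker ∂_1 − rank ∂_2 = (6 − 3) − 3 = 0, and the invariant factors of ∂_2 are all 1, so H_1 ≅ 0.
  H_2: rank ker ∂_2 − rank ∂_3 = (4 − 3) − 0 = 1, and there is no ∂_3, so H_2 ≅ Z.

Hence the Betti numbers are b_0 = 1, b_1 = 0, b_2 = 1.

b_0 = 1, b_1 = 0, b_2 = 1.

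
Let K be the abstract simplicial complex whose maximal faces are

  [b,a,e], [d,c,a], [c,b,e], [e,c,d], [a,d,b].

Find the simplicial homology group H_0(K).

Order the vertices as a < b < c < d < e. Listing each simplex with vertices in this order, K has dimension 2 with simplices:

  0-simplices (5): a, b, c, d, e
  1-simplices (10): ab, ac, ad, ae, bc, bd, be, cd, ce, de
  2-simplices (5): abd, abe, acd, bce, cde

Hence C_0 ≅ Z^5, C_1 ≅ Z^10, C_2 ≅ Z^5.

∂_1: C_1 → C_0 maps an edge to its endpoints' difference, ∂[p,q] = q − p. For instance
  ∂bd = d − b.
The resulting 5×10 matrix has rank 4, and its Smith normal form has invariant factors (1,1,1,1).

∂_2: C_2 → C_1 sends each 2-simplex [p,q,r] to [q,r] − [p,r] + [p,q]. For instance
  ∂cde = de − ce + cd,
  ∂abe = be − ae + ab.
The 10×5 boundary matrix has rank 5 and Smith normal form diag(1,1,1,1,1).

Now H_k = ker ∂_k / im ∂_{k+1}, so:

  H_0: rank C_0 − rank ∂_1 = 5 − 4 = 1, and the invariant factors of ∂_1 are all 1, so H_0 = Z.

H_0 = Z.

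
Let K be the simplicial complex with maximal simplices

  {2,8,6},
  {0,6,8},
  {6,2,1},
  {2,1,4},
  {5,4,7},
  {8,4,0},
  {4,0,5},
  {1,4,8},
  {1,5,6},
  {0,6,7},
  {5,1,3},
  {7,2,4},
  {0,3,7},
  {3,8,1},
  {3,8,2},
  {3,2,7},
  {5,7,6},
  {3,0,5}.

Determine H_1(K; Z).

We work with the vertex ordering 0 < 1 < 2 < 3 < 4 < 5 < 6 < 7 < 8. The simplices of K, each written with vertices in increasing order, are:

  0-simplices (9): [0], [1], [2], [3], [4], [5], [6], [7], [8]
  1-simplices (27): (27 of them)
  2-simplices (18): [0,3,5], [0,3,7], [0,4,5], [0,4,8], [0,6,7], [0,6,8], [1,2,4], [1,2,6], [1,3,5], [1,3,8], [1,4,8], [1,5,6], [2,3,7], [2,3,8], [2,4,7], [2,6,8], [4,5,7], [5,6,7]

Hence C_0 ≅ Z^9, C_1 ≅ Z^27, C_2 ≅ Z^18.

The boundary map ∂_1: C_1 → C_0 is given by ∂[p,q] = [q] − [p]. For instance
  ∂[0,7] = [7] − [0].
This gives a 9×27 integer matrix of rank 8; reducing to Smith normal form yields diagonal entries (1,1,1,1,1,1,1,1).

Boundary ∂_2: C_2 → C_1 maps a triangle to the signed sum of its edges. For instance
  ∂[2,3,8] = [3,8] − [2,8] + [2,3],
  ∂[0,6,8] = [6,8] − [0,8] + [0,6].
The 27×18 boundary matrix has rank 18 and Smith normal form diag(1,1,1,1,1,1,1,1,1,1,1,1,1,1,1,1,1,2).

Computing H_k = (kernel of ∂_k) / (image of ∂_{k+1}):

  H_1: rank ker ∂_1 − rank ∂_2 = (27 − 8) − 18 = 1, and ∂_2 has invariant factor 2 > 1, so H_1 ≅ Z ⊕ Z/2Z.

(K is a triangulation of the Klein bottle.)

H_1 = Z ⊕ Z/2Z.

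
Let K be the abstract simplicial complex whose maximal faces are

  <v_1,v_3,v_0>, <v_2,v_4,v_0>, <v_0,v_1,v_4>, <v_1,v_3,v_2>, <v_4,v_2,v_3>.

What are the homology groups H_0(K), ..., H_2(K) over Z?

Fix the vertex order v_0 < v_1 < v_2 < v_3 < v_4 and write every simplex with vertices in increasing order. Then dim K = 2 and the simplices of K are:

  0-simplices (5): [v_0], [v_1], [v_2], [v_3], [v_4]
  1-simplices (10): [v_0,v_1], [v_0,v_2], [v_0,v_3], [v_0,v_4], [v_1,v_2], [v_1,v_3], [v_1,v_4], [v_2,v_3], [v_2,v_4], [v_3,v_4]
  2-simplices (5): [v_0,v_1,v_3], [v_0,v_1,v_4], [v_0,v_2,v_4], [v_1,v_2,v_3], [v_2,v_3,v_4]

giving chain groups C_0 ≅ Z^5, C_1 ≅ Z^10, C_2 ≅ Z^5.

Boundary ∂_1: C_1 → C_0 maps an edge to its endpoints' difference, ∂[p,q] = q − p.
This gives a 5×10 integer matrix of rank 4; reducing to Smith normal form yields diagonal entries (1,1,1,1).

∂_2: C_2 → C_1 acts by ∂[p,q,r] = [q,r] − [p,r] + [p,q]. For instance
  ∂[v_2,v_3,v_4] = [v_3,v_4] − [v_2,v_4] + [v_2,v_3],
  ∂[v_1,v_2,v_3] = [v_2,v_3] − [v_1,v_3] + [v_1,v_2].
This gives a 10×5 integer matrix of rank 5; reducing to Smith normal form yields diagonal entries (1,1,1,1,1).

Now H_k = ker ∂_k / im ∂_{k+1}, so:

  H_0: rank C_0 − rank ∂_1 = 5 − 4 = 1, and the invariant factors of ∂_1 are all 1, so H_0 = Z.
  H_1: rank ker ∂_1 − rank ∂_2 = (10 − 4) − 5 = 1, and the invariant factors of ∂_2 are all 1, so H_1 = Z.
  H_2: rank ker ∂_2 − rank ∂_3 = (5 − 5) − 0 = 0, and there is no ∂_3, so H_2 = 0.

As a check, the Euler characteristic is 5 − 10 + 5 = 0, which agrees with 1 − 1 + 0 = 0.

H_0 = Z,  H_1 = Z,  H_2 = 0.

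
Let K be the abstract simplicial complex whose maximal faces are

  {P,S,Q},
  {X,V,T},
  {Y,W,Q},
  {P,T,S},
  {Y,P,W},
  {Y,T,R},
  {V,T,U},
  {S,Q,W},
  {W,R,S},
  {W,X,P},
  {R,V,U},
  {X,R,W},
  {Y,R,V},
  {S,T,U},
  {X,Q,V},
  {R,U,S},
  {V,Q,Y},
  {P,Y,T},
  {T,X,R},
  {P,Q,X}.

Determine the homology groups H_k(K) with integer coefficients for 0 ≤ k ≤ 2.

Take the total order P < Q < R < S < T < U < V < W < X < Y on the vertex set. Then K (dimension 2) consists of the simplices:

  0-simplices (10): P, Q, R, S, T, U, V, W, X, Y
  1-simplices (30): PQ, PS, PT, PW, PX, PY, QS, QV, QW, QX, QY, RS, RT, RU, RV, RW, RX, RY, ST, SU, SW, TU, TV, TX, TY, UV, VX, VY, WX, WY
  2-simplices (20): PQS, PQX, PST, PTY, PWX, PWY, QSW, QVX, QVY, QWY, RSU, RSW, RTX, RTY, RUV, RVY, RWX, STU, TUV, TVX

giving chain groups C_0 ≅ Z^10, C_1 ≅ Z^30, C_2 ≅ Z^20.

The boundary map ∂_1: C_1 → C_0 maps an edge to its endpoints' difference, ∂[p,q] = q − p. For instance
  ∂PQ = Q − P.
This gives a 10×30 integer matrix of rank 9; reducing to Smith normal form yields diagonal entries (1,1,1,1,1,1,1,1,1).

∂_2: C_2 → C_1 sends each 2-simplex [p,q,r] to [q,r] − [p,r] + [p,q]. For instance
  ∂QVY = VY − QY + QV,
  ∂PQX = QX − PX + PQ.
As a 30×20 matrix over Z this has rank 20, with invariant factors (1,1,1,1,1,1,1,1,1,1,1,1,1,1,1,1,1,1,1,2).

Computing H_k = (kernel of ∂_k) / (image of ∂_{k+1}):

  H_0: rank C_0 − rank ∂_1 = 10 − 9 = 1, and the invariant factors of ∂_1 are all 1, so H_0 ≅ Z.
  H_1: rank ker ∂_1 − rank ∂_2 = (30 − 9) − 20 = 1, and ∂_2 has invariant factor 2 > 1, so H_1 ≅ Z ⊕ Z_2.
  H_2: rank ker ∂_2 − rank ∂_3 = (20 − 20) − 0 = 0, and there is no ∂_3, so H_2 ≅ 0.

H_0 = Z,  H_1 = Z ⊕ Z_2,  H_2 = 0.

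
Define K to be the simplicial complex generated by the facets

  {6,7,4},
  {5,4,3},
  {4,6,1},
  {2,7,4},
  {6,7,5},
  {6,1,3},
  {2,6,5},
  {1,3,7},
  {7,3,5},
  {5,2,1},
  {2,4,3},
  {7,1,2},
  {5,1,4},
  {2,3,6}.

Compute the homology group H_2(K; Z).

We work with the vertex ordering 1 < 2 < 3 < 4 < 5 < 6 < 7. The simplices of K, each written with vertices in increasing order, are:

  0-simplices (7): [1], [2], [3], [4], [5], [6], [7]
  1-simplices (21): [1,2], [1,3], [1,4], [1,5], [1,6], [1,7], [2,3], [2,4], [2,5], [2,6], [2,7], [3,4], [3,5], [3,6], [3,7], [4,5], [4,6], [4,7], [5,6], [5,7], [6,7]
  2-simplices (14): [1,2,5], [1,2,7], [1,3,6], [1,3,7], [1,4,5], [1,4,6], [2,3,4], [2,3,6], [2,4,7], [2,5,6], [3,4,5], [3,5,7], [4,6,7], [5,6,7]

giving chain groups C_0 ≅ Z^7, C_1 ≅ Z^21, C_2 ≅ Z^14.

The boundary map ∂_1: C_1 → C_0 is given by ∂[p,q] = [q] − [p].
The resulting 7×21 matrix has rank 6, and its Smith normal form has invariant factors (1,1,1,1,1,1).

Boundary ∂_2: C_2 → C_1 maps a triangle to the signed sum of its edges. For instance
  ∂[1,4,5] = [4,5] − [1,5] + [1,4],
  ∂[2,3,6] = [3,6] − [2,6] + [2,3].
This gives a 21×14 integer matrix of rank 13; reducing to Smith normal form yields diagonal entries (1,1,1,1,1,1,1,1,1,1,1,1,1).

Reading off H_k = ker ∂_k / im ∂_{k+1}:

  H_2: rank ker ∂_2 − rank ∂_3 = (14 − 13) − 0 = 1, and there is no ∂_3, so H_2 ≅ Z.

H_2 ≅ Z.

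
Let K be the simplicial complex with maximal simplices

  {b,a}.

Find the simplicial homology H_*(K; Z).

Take the total order a < b on the vertex set. Then K (dimension 1) consists of the simplices:

  0-simplices (2): a, b
  1-simplices (1): ab

Hence C_0 ≅ Z^2, C_1 ≅ Z^1.

The boundary map ∂_1: C_1 → C_0 maps an edge to its endpoints' difference, ∂[p,q] = q − p. For instance
  ∂ab = b − a.
The 2×1 boundary matrix has rank 1 and Smith normal form diag(1).

Reading off H_k = ker ∂_k / im ∂_{k+1}:

  H_0: rank C_0 − rank ∂_1 = 2 − 1 = 1, and the invariant factors of ∂_1 are all 1, so H_0 = Z.
  H_1: rank ker ∂_1 − rank ∂_2 = (1 − 1) − 0 = 0, and there is no ∂_2, so H_1 = 0.

H_0 = Z,  H_1 = 0.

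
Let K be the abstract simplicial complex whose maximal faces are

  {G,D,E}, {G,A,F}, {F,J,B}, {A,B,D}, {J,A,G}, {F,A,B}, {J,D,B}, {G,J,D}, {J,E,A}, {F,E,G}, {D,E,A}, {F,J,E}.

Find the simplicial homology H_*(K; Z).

Take the total order A < B < D < E < F < G < J on the vertex set. Then K (dimension 2) consists of the simplices:

  0-simplices (7): A, B, D, E, F, G, J
  1-simplices (18): AB, AD, AE, AF, AG, AJ, BD, BF, BJ, DE, DG, DJ, EF, EG, EJ, FG, FJ, GJ
  2-simplices (12): ABD, ABF, ADE, AEJ, AFG, AGJ, BDJ, BFJ, DEG, DGJ, EFG, EFJ

Hence C_0 ≅ Z^7, C_1 ≅ Z^18, C_2 ≅ Z^12.

Boundary ∂_1: C_1 → C_0 is given by ∂[p,q] = [q] − [p]. For instance
  ∂BD = D − B.
As a 7×18 matrix over Z this has rank 6, with invariant factors (1,1,1,1,1,1).

Boundary ∂_2: C_2 → C_1 maps a triangle to the signed sum of its edges. For instance
  ∂EFG = FG − EG + EF,
  ∂ADE = DE − AE + AD.
The resulting 18×12 matrix has rank 12, and its Smith normal form has invariant factors (1,1,1,1,1,1,1,1,1,1,1,2).

Now H_k = ker ∂_k / im ∂_{k+1}, so:

  H_0: rank C_0 − rank ∂_1 = 7 − 6 = 1, and the invariant factors of ∂_1 are all 1, so H_0 ≅ Z.
  H_1: rank ker ∂_1 − rank ∂_2 = (18 − 6) − 12 = 0, and ∂_2 has invariant factor 2 > 1, so H_1 ≅ Z/2Z.
  H_2: rank ker ∂_2 − rank ∂_3 = (12 − 12) − 0 = 0, and there is no ∂_3, so H_2 ≅ 0.

H_0 = Z,  H_1 = Z/2Z,  H_2 = 0.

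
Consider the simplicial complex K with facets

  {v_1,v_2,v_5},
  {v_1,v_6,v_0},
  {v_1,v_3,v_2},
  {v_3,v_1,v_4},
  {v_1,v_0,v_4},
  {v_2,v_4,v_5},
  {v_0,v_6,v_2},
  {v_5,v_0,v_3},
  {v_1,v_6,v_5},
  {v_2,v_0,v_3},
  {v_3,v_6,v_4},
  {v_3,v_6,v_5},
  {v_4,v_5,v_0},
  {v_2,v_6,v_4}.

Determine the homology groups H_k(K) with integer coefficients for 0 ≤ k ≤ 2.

H_0 = Z,  H_1 = Z^2,  H_2 = Z.

Order the vertices as v_0 < v_1 < v_2 < v_3 < v_4 < v_5 < v_6. Listing each simplex with vertices in this order, K has dimension 2 with simplices:

  0-simplices (7): [v_0], [v_1], [v_2], [v_3], [v_4], [v_5], [v_6]
  1-simplices (21): (21 of them)
  2-simplices (14): (14 of them)

giving chain groups C_0 ≅ Z^7, C_1 ≅ Z^21, C_2 ≅ Z^14.

∂_1: C_1 → C_0 maps an edge to its endpoints' difference, ∂[p,q] = q − p.
This gives a 7×21 integer matrix of rank 6; reducing to Smith normal form yields diagonal entries (1,1,1,1,1,1).

The boundary map ∂_2: C_2 → C_1 acts by ∂[p,q,r] = [q,r] − [p,r] + [p,q]. For instance
  ∂[v_0,v_2,v_6] = [v_2,v_6] − [v_0,v_6] + [v_0,v_2],
  ∂[v_3,v_5,v_6] = [v_5,v_6] − [v_3,v_6] + [v_3,v_5].
The 21×14 boundary matrix has rank 13 and Smith normal form diag(1,1,1,1,1,1,1,1,1,1,1,1,1).

Reading off H_k = ker ∂_k / im ∂_{k+1}:

  H_0: rank C_0 − rank ∂_1 = 7 − 6 = 1, and the invariant factors of ∂_1 are all 1, so H_0 = Z.
  H_1: rank ker ∂_1 − rank ∂_2 = (21 − 6) − 13 = 2, and the invariant factors of ∂_2 are all 1, so H_1 = Z^2.
  H_2: rank ker ∂_2 − rank ∂_3 = (14 − 13) − 0 = 1, and there is no ∂_3, so H_2 = Z.

As a check, the Euler characteristic is 7 − 21 + 14 = 0, which agrees with 1 − 2 + 1 = 0.
(K is a triangulation of the torus T^2.)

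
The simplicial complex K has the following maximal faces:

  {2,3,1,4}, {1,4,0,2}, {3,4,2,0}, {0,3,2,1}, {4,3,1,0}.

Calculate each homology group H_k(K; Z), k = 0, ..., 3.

K has 5 vertices, 10 edges, 10 triangles, 5 3-simplices.
rank ∂_0 = 0, rank ∂_1 = 4 ⇒ b_0 = 5 − 0 − 4 = 1; all invariant factors of ∂_1 are 1 so no torsion. So H_0 ≅ Z.
rank ∂_1 = 4, rank ∂_2 = 6 ⇒ b_1 = 10 − 4 − 6 = 0; all invariant factors of ∂_2 are 1 so no torsion. So H_1 ≅ 0.
rank ∂_2 = 6, rank ∂_3 = 4 ⇒ b_2 = 10 − 6 − 4 = 0; all invariant factors of ∂_3 are 1 so no torsion. So H_2 ≅ 0.
rank ∂_3 = 4, rank ∂_4 = 0 ⇒ b_3 = 5 − 4 − 0 = 1. So H_3 ≅ Z.

H_0 ≅ Z,  H_1 = 0,  H_2 = 0,  H_3 ≅ Z.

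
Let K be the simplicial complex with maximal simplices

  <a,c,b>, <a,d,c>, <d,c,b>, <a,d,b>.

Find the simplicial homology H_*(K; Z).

H_0 ≅ Z,  H_1 = 0,  H_2 ≅ Z.

Fix the vertex order a < b < c < d and write every simplex with vertices in increasing order. Then dim K = 2 and the simplices of K are:

  0-simplices (4): a, b, c, d
  1-simplices (6): ab, ac, ad, bc, bd, cd
  2-simplices (4): abc, abd, acd, bcd

giving chain groups C_0 ≅ Z^4, C_1 ≅ Z^6, C_2 ≅ Z^4.

∂_1: C_1 → C_0 sends each edge [p,q] (with p < q) to q − p. For instance
  ∂ad = d − a.
The 4×6 boundary matrix has rank 3 and Smith normal form diag(1,1,1).

The boundary map ∂_2: C_2 → C_1 sends each 2-simplex [p,q,r] to [q,r] − [p,r] + [p,q]. For instance
  ∂abd = bd − ad + ab,
  ∂bcd = cd − bd + bc.
The resulting 6×4 matrix has rank 3, and its Smith normal form has invariant factors (1,1,1).

Now H_k = ker ∂_k / im ∂_{k+1}, so:

  H_0: rank C_0 − rank ∂_1 = 4 − 3 = 1, and the invariant factors of ∂_1 are all 1, so H_0 = Z.
  H_1: rank ker ∂_1 − rank ∂_2 = (6 − 3) − 3 = 0, and the invariant factors of ∂_2 are all 1, so H_1 = 0.
  H_2: rank ker ∂_2 − rank ∂_3 = (4 − 3) − 0 = 1, and there is no ∂_3, so H_2 = Z.

(K is a triangulation of the 2-sphere S^2.)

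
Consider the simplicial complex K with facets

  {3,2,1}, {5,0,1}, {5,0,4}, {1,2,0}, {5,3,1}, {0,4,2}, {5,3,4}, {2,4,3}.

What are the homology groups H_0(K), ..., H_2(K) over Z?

Order the vertices as 0 < 1 < 2 < 3 < 4 < 5. Listing each simplex with vertices in this order, K has dimension 2 with simplices:

  0-simplices (6): [0], [1], [2], [3], [4], [5]
  1-simplices (12): [0,1], [0,2], [0,4], [0,5], [1,2], [1,3], [1,5], [2,3], [2,4], [3,4], [3,5], [4,5]
  2-simplices (8): [0,1,2], [0,1,5], [0,2,4], [0,4,5], [1,2,3], [1,3,5], [2,3,4], [3,4,5]

Hence C_0 ≅ Z^6, C_1 ≅ Z^12, C_2 ≅ Z^8.

Boundary ∂_1: C_1 → C_0 maps an edge to its endpoints' difference, ∂[p,q] = q − p. For instance
  ∂[0,4] = [4] − [0].
As a 6×12 matrix over Z this has rank 5, with invariant factors (1,1,1,1,1).

Boundary ∂_2: C_2 → C_1 sends each 2-simplex [p,q,r] to [q,r] − [p,r] + [p,q]. For instance
  ∂[2,3,4] = [3,4] − [2,4] + [2,3],
  ∂[0,2,4] = [2,4] − [0,4] + [0,2].
The 12×8 boundary matrix has rank 7 and Smith normal form diag(1,1,1,1,1,1,1).

Reading off H_k = ker ∂_k / im ∂_{k+1}:

  H_0: rank C_0 − rank ∂_1 = 6 − 5 = 1, and the invariant factors of ∂_1 are all 1, so H_0 ≅ Z.
  H_1: rank ker ∂_1 − rank ∂_2 = (12 − 5) − 7 = 0, and the invariant factors of ∂_2 are all 1, so H_1 ≅ 0.
  H_2: rank ker ∂_2 − rank ∂_3 = (8 − 7) − 0 = 1, and there is no ∂_3, so H_2 ≅ Z.

(K is a triangulation of the 2-sphere S^2.)

H_0 ≅ Z,  H_1 = 0,  H_2 ≅ Z.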